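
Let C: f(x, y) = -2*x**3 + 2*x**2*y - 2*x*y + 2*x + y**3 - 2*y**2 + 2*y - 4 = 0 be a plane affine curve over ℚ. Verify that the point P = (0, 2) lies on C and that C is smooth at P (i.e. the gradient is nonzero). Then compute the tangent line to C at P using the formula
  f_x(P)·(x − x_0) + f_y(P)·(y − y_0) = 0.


Tangent line at P: -2*x + 6*y - 12 = 0.

Step 1: f(0, 2) = 0, so P lies on C.
Step 2: partial derivatives
  f_x(x, y) = -6*x**2 + 4*x*y - 2*y + 2, f_y(x, y) = 2*x**2 - 2*x + 3*y**2 - 4*y + 2.
  f_x(P) = -2, f_y(P) = 6 (gradient nonzero, so P is smooth).
Step 3: tangent line at P: -2·(x − 0) + 6·(y − 2) = 0.
Expanding: -2*x + 6*y - 12 = 0.


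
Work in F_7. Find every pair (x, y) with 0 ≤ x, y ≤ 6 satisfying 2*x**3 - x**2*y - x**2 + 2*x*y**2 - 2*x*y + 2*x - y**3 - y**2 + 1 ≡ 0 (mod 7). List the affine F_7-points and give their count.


Affine F_7-points: {(0, 3), (1, 4), (2, 3), (5, 5), (6, 1), (6, 4), (6, 6)}; count = 7.

For each of the 49 pairs (x, y) ∈ F_7², evaluate f(x, y) mod 7. Record the zeros.
  x = 0: [0↦1, 1↦6, 2↦3, 3↦0, 4↦5, 5↦5, 6↦1]  zeros at y ∈ {3}
  x = 1: [0↦4, 1↦1, 2↦1, 3↦5, 4↦0, 5↦1, 6↦2]  zeros at y ∈ {4}
  x = 2: [0↦3, 1↦4, 2↦5, 3↦0, 4↦4, 5↦4, 6↦1]  zeros at y ∈ {3}
  x = 3: [0↦3, 1↦6, 2↦6, 3↦4, 4↦1, 5↦5, 6↦3]  zeros at y ∈ ∅
  x = 4: [0↦2, 1↦5, 2↦2, 3↦1, 4↦3, 5↦2, 6↦6]  zeros at y ∈ ∅
  x = 5: [0↦5, 1↦6, 2↦5, 3↦3, 4↦1, 5↦0, 6↦1]  zeros at y ∈ {5}
  x = 6: [0↦3, 1↦0, 2↦6, 3↦1, 4↦0, 5↦4, 6↦0]  zeros at y ∈ {1, 4, 6}
Collecting zeros: affine points = {(0, 3), (1, 4), (2, 3), (5, 5), (6, 1), (6, 4), (6, 6)}.
Total count |C(F_7)_aff| = 7.


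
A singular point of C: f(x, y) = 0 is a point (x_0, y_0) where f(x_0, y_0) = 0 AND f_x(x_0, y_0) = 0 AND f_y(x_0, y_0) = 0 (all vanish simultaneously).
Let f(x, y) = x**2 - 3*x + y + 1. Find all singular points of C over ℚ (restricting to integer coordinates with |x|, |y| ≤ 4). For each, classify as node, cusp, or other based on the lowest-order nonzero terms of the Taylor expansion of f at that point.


No singular points in the scanned grid; C is smooth there.

Compute partial derivatives:
  f_x = 2*x - 3.
  f_y = 1.
f_y = 1 is a nonzero constant, so f_y never vanishes: no point (x, y) can satisfy f = f_x = f_y = 0. In particular no (x, y) ∈ {−4, ..., 4}² is singular; the curve is smooth.


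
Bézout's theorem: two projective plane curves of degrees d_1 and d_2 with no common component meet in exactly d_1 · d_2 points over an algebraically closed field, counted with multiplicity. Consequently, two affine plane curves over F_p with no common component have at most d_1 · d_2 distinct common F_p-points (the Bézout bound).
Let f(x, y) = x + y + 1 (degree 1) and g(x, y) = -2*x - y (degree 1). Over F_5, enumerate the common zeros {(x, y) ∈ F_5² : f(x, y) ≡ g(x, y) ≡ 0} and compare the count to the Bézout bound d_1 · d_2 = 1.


Common zeros: {(1, 3)}; count = 1; Bézout bound = 1.

deg(f) = 1, deg(g) = 1, so Bézout bound = 1.
Scan x ∈ F_5. For each x, list the y ∈ F_5 with f(x, y) ≡ 0 and those with g(x, y) ≡ 0 (mod 5); the common zeros in that column are the intersection.
  x = 0: f ≡ 0 at y ∈ {4}; g ≡ 0 at y ∈ {0}; common: ∅.
  x = 1: f ≡ 0 at y ∈ {3}; g ≡ 0 at y ∈ {3}; common: {3}.
  x = 2: f ≡ 0 at y ∈ {2}; g ≡ 0 at y ∈ {1}; common: ∅.
  x = 3: f ≡ 0 at y ∈ {1}; g ≡ 0 at y ∈ {4}; common: ∅.
  x = 4: f ≡ 0 at y ∈ {0}; g ≡ 0 at y ∈ {2}; common: ∅.
Collecting: common zeros = {(1, 3)}, so the count is 1.
Comparison with the Bézout bound: 1 ≤ 1 = deg(f)·deg(g), as expected for curves with no common component (the bound is attained).


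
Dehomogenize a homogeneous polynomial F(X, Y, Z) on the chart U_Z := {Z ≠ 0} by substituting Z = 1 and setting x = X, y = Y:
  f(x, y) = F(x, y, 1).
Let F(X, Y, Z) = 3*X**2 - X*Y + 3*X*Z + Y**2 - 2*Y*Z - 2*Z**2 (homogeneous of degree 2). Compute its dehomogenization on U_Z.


f(x, y) = 3*x**2 - x*y + 3*x + y**2 - 2*y - 2

On U_Z we set Z = 1. Each monomial c·X^i·Y^j·Z^k in F becomes c·x^i·y^j·1^k = c·x^i·y^j.
Substituting Z = 1: F(X, Y, 1) = 3*x**2 - x*y + 3*x + y**2 - 2*y - 2.
Note: deg(f) ≤ deg(F) = 2; strict inequality happens when F is divisible by Z (lost terms).


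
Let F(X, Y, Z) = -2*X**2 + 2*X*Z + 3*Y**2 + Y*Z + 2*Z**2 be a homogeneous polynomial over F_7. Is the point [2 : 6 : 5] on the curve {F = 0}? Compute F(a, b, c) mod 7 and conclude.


F(2,6,5) ≡ 4 (mod 7); P is NOT on the curve.

Evaluate F(2, 6, 5) term-by-term (mod 7).
  -2*X**2 ↦ -2·4·1·1 = -8
  2*X*Z ↦ 2·2·1·5 = 20
  3*Y**2 ↦ 3·1·36·1 = 108
  Y*Z ↦ 1·1·6·5 = 30
  2*Z**2 ↦ 2·1·1·25 = 50
Sum: F(2, 6, 5) = (-8) + (20) + (108) + (30) + (50) = 200.
Reducing mod 7: 200 ≡ 4 (mod 7).
Since F(a, b, c) ≡ 4 ≠ 0 (mod 7), P does NOT lie on the curve.


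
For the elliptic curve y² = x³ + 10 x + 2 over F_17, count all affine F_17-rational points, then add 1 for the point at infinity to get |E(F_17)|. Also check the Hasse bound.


Affine points = {(0, 6), (0, 11), (1, 8), (1, 9), (2, 8), (2, 9), (3, 5), (3, 12), (4, 2), (4, 15), (8, 4), (8, 13), (11, 7), (11, 10), (13, 0), (14, 8), (14, 9), (15, 5), (15, 12), (16, 5), (16, 12)}; affine count = 21; |E(F_17)| = 22.

Discriminant check: Δ ∝ 4a³ + 27b² = 4·10³ + 27·2² = 4·1000 + 27·4 ≡ 11 (mod 17). Nonzero ⇒ E is nonsingular.
For each x ∈ F_17, compute rhs = x³ + 10·x + 2 mod 17, then count y ∈ F_17 with y² ≡ rhs.
  x = 0: rhs = 2, matching y values: 6, 11 (2 points).
  x = 1: rhs = 13, matching y values: 8, 9 (2 points).
  x = 2: rhs = 13, matching y values: 8, 9 (2 points).
  x = 3: rhs = 8, matching y values: 5, 12 (2 points).
  x = 4: rhs = 4, matching y values: 2, 15 (2 points).
  x = 5: rhs = 7, matching y values: none (0 points).
  x = 6: rhs = 6, matching y values: none (0 points).
  x = 7: rhs = 7, matching y values: none (0 points).
  x = 8: rhs = 16, matching y values: 4, 13 (2 points).
  x = 9: rhs = 5, matching y values: none (0 points).
  x = 10: rhs = 14, matching y values: none (0 points).
  x = 11: rhs = 15, matching y values: 7, 10 (2 points).
  x = 12: rhs = 14, matching y values: none (0 points).
  x = 13: rhs = 0, matching y values: 0 (1 points).
  x = 14: rhs = 13, matching y values: 8, 9 (2 points).
  x = 15: rhs = 8, matching y values: 5, 12 (2 points).
  x = 16: rhs = 8, matching y values: 5, 12 (2 points).
Total affine count: 21.
Full point count |E(F_17)| = 21 + 1 = 22.
Hasse bound: |22 − (17+1)| = |4| = 4 ≤ 2√17 ≈ 8.2462 ✓.


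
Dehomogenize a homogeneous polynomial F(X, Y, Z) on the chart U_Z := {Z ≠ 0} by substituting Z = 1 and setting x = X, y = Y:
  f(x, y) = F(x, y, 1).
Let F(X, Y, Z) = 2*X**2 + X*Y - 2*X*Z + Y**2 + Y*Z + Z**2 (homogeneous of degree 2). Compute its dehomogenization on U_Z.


f(x, y) = 2*x**2 + x*y - 2*x + y**2 + y + 1

On U_Z we set Z = 1. Each monomial c·X^i·Y^j·Z^k in F becomes c·x^i·y^j·1^k = c·x^i·y^j.
Substituting Z = 1: F(X, Y, 1) = 2*x**2 + x*y - 2*x + y**2 + y + 1.
Note: deg(f) ≤ deg(F) = 2; strict inequality happens when F is divisible by Z (lost terms).


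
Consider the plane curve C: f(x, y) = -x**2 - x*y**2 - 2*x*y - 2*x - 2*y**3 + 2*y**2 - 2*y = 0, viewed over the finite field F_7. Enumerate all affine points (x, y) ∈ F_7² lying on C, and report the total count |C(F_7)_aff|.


Affine F_7-points: {(0, 0), (0, 3), (0, 5), (2, 6), (4, 3), (4, 4), (4, 6), (5, 0), (5, 4), (5, 5)}; count = 10.

For each of the 49 pairs (x, y) ∈ F_7², evaluate f(x, y) mod 7. Record the zeros.
  x = 0: [0↦0, 1↦5, 2↦2, 3↦0, 4↦1, 5↦0, 6↦6]  zeros at y ∈ {0, 3, 5}
  x = 1: [0↦4, 1↦6, 2↦5, 3↦3, 4↦2, 5↦4, 6↦4]  zeros at y ∈ ∅
  x = 2: [0↦6, 1↦5, 2↦6, 3↦4, 4↦1, 5↦6, 6↦0]  zeros at y ∈ {6}
  x = 3: [0↦6, 1↦2, 2↦5, 3↦3, 4↦5, 5↦6, 6↦1]  zeros at y ∈ ∅
  x = 4: [0↦4, 1↦4, 2↦2, 3↦0, 4↦0, 5↦4, 6↦0]  zeros at y ∈ {3, 4, 6}
  x = 5: [0↦0, 1↦4, 2↦4, 3↦2, 4↦0, 5↦0, 6↦4]  zeros at y ∈ {0, 4, 5}
  x = 6: [0↦1, 1↦2, 2↦4, 3↦2, 4↦5, 5↦1, 6↦6]  zeros at y ∈ ∅
Collecting zeros: affine points = {(0, 0), (0, 3), (0, 5), (2, 6), (4, 3), (4, 4), (4, 6), (5, 0), (5, 4), (5, 5)}.
Total count |C(F_7)_aff| = 10.


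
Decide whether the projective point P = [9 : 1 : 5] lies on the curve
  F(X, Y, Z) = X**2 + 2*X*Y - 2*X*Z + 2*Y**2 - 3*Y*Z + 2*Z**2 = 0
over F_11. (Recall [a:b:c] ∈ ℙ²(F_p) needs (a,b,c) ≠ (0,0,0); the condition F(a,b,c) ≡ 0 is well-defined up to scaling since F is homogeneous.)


F(9,1,5) ≡ 2 (mod 11); P is NOT on the curve.

Evaluate F(9, 1, 5) term-by-term (mod 11).
  X**2 ↦ 1·81·1·1 = 81
  2*X*Y ↦ 2·9·1·1 = 18
  -2*X*Z ↦ -2·9·1·5 = -90
  2*Y**2 ↦ 2·1·1·1 = 2
  -3*Y*Z ↦ -3·1·1·5 = -15
  2*Z**2 ↦ 2·1·1·25 = 50
Sum: F(9, 1, 5) = (81) + (18) + (-90) + (2) + (-15) + (50) = 46.
Reducing mod 11: 46 ≡ 2 (mod 11).
Since F(a, b, c) ≡ 2 ≠ 0 (mod 11), P does NOT lie on the curve.


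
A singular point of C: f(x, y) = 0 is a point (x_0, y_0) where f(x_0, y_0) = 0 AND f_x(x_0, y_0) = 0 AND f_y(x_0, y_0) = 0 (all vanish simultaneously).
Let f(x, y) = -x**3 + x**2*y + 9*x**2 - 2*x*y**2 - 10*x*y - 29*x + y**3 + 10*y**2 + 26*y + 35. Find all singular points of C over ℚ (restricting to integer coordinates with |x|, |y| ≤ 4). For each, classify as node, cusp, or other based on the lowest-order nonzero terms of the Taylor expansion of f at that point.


Singular points: {(3, -1)}; classification: node.

Compute partial derivatives:
  f_x = -3*x**2 + 2*x*y + 18*x - 2*y**2 - 10*y - 29.
  f_y = x**2 - 4*x*y - 10*x + 3*y**2 + 20*y + 26.
Scan x_0 ∈ {−4, ..., 4}. For each x_0, f_y(x_0, y) is a polynomial in y; find its integer roots y ∈ {−4, ..., 4}, then test f_x and f at those candidates.
  x = -4: f_y(-4, y) = 3*y**2 + 36*y + 82; no integer root y with |y| ≤ 4.
  x = -3: f_y(-3, y) = 3*y**2 + 32*y + 65; no integer root y with |y| ≤ 4.
  x = -2: f_y(-2, y) = 3*y**2 + 28*y + 50; no integer root y with |y| ≤ 4.
  x = -1: f_y(-1, y) = 3*y**2 + 24*y + 37; no integer root y with |y| ≤ 4.
  x = 0: f_y(0, y) = 3*y**2 + 20*y + 26; no integer root y with |y| ≤ 4.
  x = 1: f_y(1, y) = 3*y**2 + 16*y + 17; no integer root y with |y| ≤ 4.
  x = 2: f_y(2, y) = 3*y**2 + 12*y + 10; no integer root y with |y| ≤ 4.
  x = 3: f_y(3, y) = 3*y**2 + 8*y + 5; vanishes at y ∈ {-1}. (3, -1): f_x = 0, f = 0 — SINGULAR.
  x = 4: f_y(4, y) = 3*y**2 + 4*y + 2; no integer root y with |y| ≤ 4.
Only singular point on the grid: (3, -1).
Classify: substitute x = 3 + u, y = -1 + v and expand: f = -u**3 + u**2*v - u**2 - 2*u*v**2 + v**3 + v**2.
No constant or linear terms (consistent with a singular point). Quadratic part: -u**2 + v**2. Cubic part: -u**3 + u**2*v - 2*u*v**2 + v**3.
The quadratic part v**2 - u**2 = (v − u)(v + u) splits into two distinct linear factors, so there are two distinct tangent lines y − -1 = ±(x − 3) — this is a node (ordinary double point).
Classification: node.


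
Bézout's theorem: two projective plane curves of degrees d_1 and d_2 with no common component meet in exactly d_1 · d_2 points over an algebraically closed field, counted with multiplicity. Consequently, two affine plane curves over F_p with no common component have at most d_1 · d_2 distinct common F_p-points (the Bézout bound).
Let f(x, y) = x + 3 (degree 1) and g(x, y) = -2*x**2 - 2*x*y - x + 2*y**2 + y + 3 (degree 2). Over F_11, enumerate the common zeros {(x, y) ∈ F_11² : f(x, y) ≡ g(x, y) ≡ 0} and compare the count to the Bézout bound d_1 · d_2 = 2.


Common zeros: ∅; count = 0; Bézout bound = 2.

deg(f) = 1, deg(g) = 2, so Bézout bound = 2.
Scan x ∈ F_11. For each x, list the y ∈ F_11 with f(x, y) ≡ 0 and those with g(x, y) ≡ 0 (mod 11); the common zeros in that column are the intersection.
  x = 0: f ≡ 0 at y ∈ ∅; g ≡ 0 at y ∈ ∅; common: ∅.
  x = 1: f ≡ 0 at y ∈ ∅; g ≡ 0 at y ∈ {0, 6}; common: ∅.
  x = 2: f ≡ 0 at y ∈ ∅; g ≡ 0 at y ∈ ∅; common: ∅.
  x = 3: f ≡ 0 at y ∈ ∅; g ≡ 0 at y ∈ {9, 10}; common: ∅.
  x = 4: f ≡ 0 at y ∈ ∅; g ≡ 0 at y ∈ {0, 9}; common: ∅.
  x = 5: f ≡ 0 at y ∈ ∅; g ≡ 0 at y ∈ ∅; common: ∅.
  x = 6: f ≡ 0 at y ∈ ∅; g ≡ 0 at y ∈ ∅; common: ∅.
  x = 7: f ≡ 0 at y ∈ ∅; g ≡ 0 at y ∈ ∅; common: ∅.
  x = 8: f ≡ 0 at y ∈ {0, 1, 2, 3, 4, 5, 6, 7, 8, 9, 10}; g ≡ 0 at y ∈ ∅; common: ∅.
  x = 9: f ≡ 0 at y ∈ ∅; g ≡ 0 at y ∈ {6, 8}; common: ∅.
  x = 10: f ≡ 0 at y ∈ ∅; g ≡ 0 at y ∈ {7, 8}; common: ∅.
Collecting: common zeros = ∅, so the count is 0.
Comparison with the Bézout bound: 0 ≤ 2 = deg(f)·deg(g), as expected for curves with no common component (the affine F_11-count falls short of the bound because intersections may lie at infinity, over extension fields, or carry multiplicity).


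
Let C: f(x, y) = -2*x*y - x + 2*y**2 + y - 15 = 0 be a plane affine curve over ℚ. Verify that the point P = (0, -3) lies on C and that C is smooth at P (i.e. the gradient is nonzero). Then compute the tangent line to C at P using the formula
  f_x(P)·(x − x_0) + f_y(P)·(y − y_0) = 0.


Tangent line at P: 5*x - 11*y - 33 = 0.

Step 1: f(0, -3) = 0, so P lies on C.
Step 2: partial derivatives
  f_x(x, y) = -2*y - 1, f_y(x, y) = -2*x + 4*y + 1.
  f_x(P) = 5, f_y(P) = -11 (gradient nonzero, so P is smooth).
Step 3: tangent line at P: 5·(x − 0) + -11·(y − -3) = 0.
Expanding: 5*x - 11*y - 33 = 0.


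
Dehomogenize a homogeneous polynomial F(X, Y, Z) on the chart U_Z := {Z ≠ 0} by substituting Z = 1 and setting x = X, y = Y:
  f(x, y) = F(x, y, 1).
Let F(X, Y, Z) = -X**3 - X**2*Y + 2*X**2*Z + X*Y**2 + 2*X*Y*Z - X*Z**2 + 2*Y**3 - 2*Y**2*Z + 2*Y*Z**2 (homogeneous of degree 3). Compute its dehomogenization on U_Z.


f(x, y) = -x**3 - x**2*y + 2*x**2 + x*y**2 + 2*x*y - x + 2*y**3 - 2*y**2 + 2*y

On U_Z we set Z = 1. Each monomial c·X^i·Y^j·Z^k in F becomes c·x^i·y^j·1^k = c·x^i·y^j.
Substituting Z = 1: F(X, Y, 1) = -x**3 - x**2*y + 2*x**2 + x*y**2 + 2*x*y - x + 2*y**3 - 2*y**2 + 2*y.
Note: deg(f) ≤ deg(F) = 3; strict inequality happens when F is divisible by Z (lost terms).


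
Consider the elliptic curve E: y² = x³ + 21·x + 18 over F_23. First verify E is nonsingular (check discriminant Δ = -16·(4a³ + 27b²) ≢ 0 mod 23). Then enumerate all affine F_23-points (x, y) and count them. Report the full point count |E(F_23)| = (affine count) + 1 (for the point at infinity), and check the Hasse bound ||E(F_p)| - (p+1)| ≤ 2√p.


Affine points = {(0, 8), (0, 15), (3, 4), (3, 19), (5, 8), (5, 15), (7, 5), (7, 18), (8, 10), (8, 13), (9, 4), (9, 19), (10, 3), (10, 20), (11, 4), (11, 19), (13, 2), (13, 21), (18, 8), (18, 15), (19, 10), (19, 13)}; affine count = 22; |E(F_23)| = 23.

Discriminant check: Δ ∝ 4a³ + 27b² = 4·21³ + 27·18² = 4·9261 + 27·324 ≡ 22 (mod 23). Nonzero ⇒ E is nonsingular.
For each x ∈ F_23, compute rhs = x³ + 21·x + 18 mod 23, then count y ∈ F_23 with y² ≡ rhs.
  x = 0: rhs = 18, matching y values: 8, 15 (2 points).
  x = 1: rhs = 17, matching y values: none (0 points).
  x = 2: rhs = 22, matching y values: none (0 points).
  x = 3: rhs = 16, matching y values: 4, 19 (2 points).
  x = 4: rhs = 5, matching y values: none (0 points).
  x = 5: rhs = 18, matching y values: 8, 15 (2 points).
  x = 6: rhs = 15, matching y values: none (0 points).
  x = 7: rhs = 2, matching y values: 5, 18 (2 points).
  x = 8: rhs = 8, matching y values: 10, 13 (2 points).
  x = 9: rhs = 16, matching y values: 4, 19 (2 points).
  x = 10: rhs = 9, matching y values: 3, 20 (2 points).
  x = 11: rhs = 16, matching y values: 4, 19 (2 points).
  x = 12: rhs = 20, matching y values: none (0 points).
  x = 13: rhs = 4, matching y values: 2, 21 (2 points).
  x = 14: rhs = 20, matching y values: none (0 points).
  x = 15: rhs = 5, matching y values: none (0 points).
  x = 16: rhs = 11, matching y values: none (0 points).
  x = 17: rhs = 21, matching y values: none (0 points).
  x = 18: rhs = 18, matching y values: 8, 15 (2 points).
  x = 19: rhs = 8, matching y values: 10, 13 (2 points).
  x = 20: rhs = 20, matching y values: none (0 points).
  x = 21: rhs = 14, matching y values: none (0 points).
  x = 22: rhs = 19, matching y values: none (0 points).
Total affine count: 22.
Full point count |E(F_23)| = 22 + 1 = 23.
Hasse bound: |23 − (23+1)| = |-1| = 1 ≤ 2√23 ≈ 9.5917 ✓.


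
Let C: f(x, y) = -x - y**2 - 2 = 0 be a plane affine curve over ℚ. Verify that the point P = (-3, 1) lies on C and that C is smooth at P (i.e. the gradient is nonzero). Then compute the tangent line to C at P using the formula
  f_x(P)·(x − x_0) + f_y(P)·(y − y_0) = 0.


Tangent line at P: -x - 2*y - 1 = 0.

Step 1: f(-3, 1) = 0, so P lies on C.
Step 2: partial derivatives
  f_x(x, y) = -1, f_y(x, y) = -2*y.
  f_x(P) = -1, f_y(P) = -2 (gradient nonzero, so P is smooth).
Step 3: tangent line at P: -1·(x − -3) + -2·(y − 1) = 0.
Expanding: -x - 2*y - 1 = 0.


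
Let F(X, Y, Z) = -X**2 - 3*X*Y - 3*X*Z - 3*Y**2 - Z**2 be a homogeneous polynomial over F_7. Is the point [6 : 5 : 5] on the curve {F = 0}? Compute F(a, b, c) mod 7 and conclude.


F(6,5,5) ≡ 6 (mod 7); P is NOT on the curve.

Evaluate F(6, 5, 5) term-by-term (mod 7).
  -X**2 ↦ -1·36·1·1 = -36
  -3*X*Y ↦ -3·6·5·1 = -90
  -3*X*Z ↦ -3·6·1·5 = -90
  -3*Y**2 ↦ -3·1·25·1 = -75
  -Z**2 ↦ -1·1·1·25 = -25
Sum: F(6, 5, 5) = (-36) + (-90) + (-90) + (-75) + (-25) = -316.
Reducing mod 7: -316 ≡ 6 (mod 7).
Since F(a, b, c) ≡ 6 ≠ 0 (mod 7), P does NOT lie on the curve.


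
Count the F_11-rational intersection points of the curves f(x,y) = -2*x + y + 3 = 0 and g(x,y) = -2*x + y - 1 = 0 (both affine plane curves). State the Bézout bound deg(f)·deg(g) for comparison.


Common zeros: ∅; count = 0; Bézout bound = 1.

deg(f) = 1, deg(g) = 1, so Bézout bound = 1.
Scan x ∈ F_11. For each x, list the y ∈ F_11 with f(x, y) ≡ 0 and those with g(x, y) ≡ 0 (mod 11); the common zeros in that column are the intersection.
  x = 0: f ≡ 0 at y ∈ {8}; g ≡ 0 at y ∈ {1}; common: ∅.
  x = 1: f ≡ 0 at y ∈ {10}; g ≡ 0 at y ∈ {3}; common: ∅.
  x = 2: f ≡ 0 at y ∈ {1}; g ≡ 0 at y ∈ {5}; common: ∅.
  x = 3: f ≡ 0 at y ∈ {3}; g ≡ 0 at y ∈ {7}; common: ∅.
  x = 4: f ≡ 0 at y ∈ {5}; g ≡ 0 at y ∈ {9}; common: ∅.
  x = 5: f ≡ 0 at y ∈ {7}; g ≡ 0 at y ∈ {0}; common: ∅.
  x = 6: f ≡ 0 at y ∈ {9}; g ≡ 0 at y ∈ {2}; common: ∅.
  x = 7: f ≡ 0 at y ∈ {0}; g ≡ 0 at y ∈ {4}; common: ∅.
  x = 8: f ≡ 0 at y ∈ {2}; g ≡ 0 at y ∈ {6}; common: ∅.
  x = 9: f ≡ 0 at y ∈ {4}; g ≡ 0 at y ∈ {8}; common: ∅.
  x = 10: f ≡ 0 at y ∈ {6}; g ≡ 0 at y ∈ {10}; common: ∅.
Collecting: common zeros = ∅, so the count is 0.
Comparison with the Bézout bound: 0 ≤ 1 = deg(f)·deg(g), as expected for curves with no common component (the affine F_11-count falls short of the bound because intersections may lie at infinity, over extension fields, or carry multiplicity).


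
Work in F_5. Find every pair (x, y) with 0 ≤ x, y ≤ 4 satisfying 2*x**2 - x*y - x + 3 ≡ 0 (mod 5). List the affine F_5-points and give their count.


Affine F_5-points: {(1, 4), (2, 2), (3, 1), (4, 4)}; count = 4.

For each of the 25 pairs (x, y) ∈ F_5², evaluate f(x, y) mod 5. Record the zeros.
  x = 0: [0↦3, 1↦3, 2↦3, 3↦3, 4↦3]  zeros at y ∈ ∅
  x = 1: [0↦4, 1↦3, 2↦2, 3↦1, 4↦0]  zeros at y ∈ {4}
  x = 2: [0↦4, 1↦2, 2↦0, 3↦3, 4↦1]  zeros at y ∈ {2}
  x = 3: [0↦3, 1↦0, 2↦2, 3↦4, 4↦1]  zeros at y ∈ {1}
  x = 4: [0↦1, 1↦2, 2↦3, 3↦4, 4↦0]  zeros at y ∈ {4}
Collecting zeros: affine points = {(1, 4), (2, 2), (3, 1), (4, 4)}.
Total count |C(F_5)_aff| = 4.


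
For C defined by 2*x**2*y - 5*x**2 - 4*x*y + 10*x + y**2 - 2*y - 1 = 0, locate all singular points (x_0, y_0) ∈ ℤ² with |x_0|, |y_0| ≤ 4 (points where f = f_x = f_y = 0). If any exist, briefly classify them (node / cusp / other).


Singular points: {(1, 2)}; classification: node.

Compute partial derivatives:
  f_x = 4*x*y - 10*x - 4*y + 10.
  f_y = 2*x**2 - 4*x + 2*y - 2.
Scan x_0 ∈ {−4, ..., 4}. For each x_0, f_y(x_0, y) is a polynomial in y; find its integer roots y ∈ {−4, ..., 4}, then test f_x and f at those candidates.
  x = -4: f_y(-4, y) = 2*y + 46; no integer root y with |y| ≤ 4.
  x = -3: f_y(-3, y) = 2*y + 28; no integer root y with |y| ≤ 4.
  x = -2: f_y(-2, y) = 2*y + 14; no integer root y with |y| ≤ 4.
  x = -1: f_y(-1, y) = 2*y + 4; vanishes at y ∈ {-2}. (-1, -2): f_x = 36 ≠ 0.
  x = 0: f_y(0, y) = 2*y - 2; vanishes at y ∈ {1}. (0, 1): f_x = 6 ≠ 0.
  x = 1: f_y(1, y) = 2*y - 4; vanishes at y ∈ {2}. (1, 2): f_x = 0, f = 0 — SINGULAR.
  x = 2: f_y(2, y) = 2*y - 2; vanishes at y ∈ {1}. (2, 1): f_x = -6 ≠ 0.
  x = 3: f_y(3, y) = 2*y + 4; vanishes at y ∈ {-2}. (3, -2): f_x = -36 ≠ 0.
  x = 4: f_y(4, y) = 2*y + 14; no integer root y with |y| ≤ 4.
Only singular point on the grid: (1, 2).
Classify: substitute x = 1 + u, y = 2 + v and expand: f = 2*u**2*v - u**2 + v**2.
No constant or linear terms (consistent with a singular point). Quadratic part: -u**2 + v**2. Cubic part: 2*u**2*v.
The quadratic part v**2 - u**2 = (v − u)(v + u) splits into two distinct linear factors, so there are two distinct tangent lines y − 2 = ±(x − 1) — this is a node (ordinary double point).
Classification: node.


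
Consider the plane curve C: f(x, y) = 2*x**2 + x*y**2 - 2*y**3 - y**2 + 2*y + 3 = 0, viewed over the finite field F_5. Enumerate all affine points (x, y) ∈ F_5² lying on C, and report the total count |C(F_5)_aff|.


Affine F_5-points: {(1, 0), (1, 1), (1, 4), (4, 0), (4, 2)}; count = 5.

For each of the 25 pairs (x, y) ∈ F_5², evaluate f(x, y) mod 5. Record the zeros.
  x = 0: [0↦3, 1↦2, 2↦2, 3↦1, 4↦2]  zeros at y ∈ ∅
  x = 1: [0↦0, 1↦0, 2↦3, 3↦2, 4↦0]  zeros at y ∈ {0, 1, 4}
  x = 2: [0↦1, 1↦2, 2↦3, 3↦2, 4↦2]  zeros at y ∈ ∅
  x = 3: [0↦1, 1↦3, 2↦2, 3↦1, 4↦3]  zeros at y ∈ ∅
  x = 4: [0↦0, 1↦3, 2↦0, 3↦4, 4↦3]  zeros at y ∈ {0, 2}
Collecting zeros: affine points = {(1, 0), (1, 1), (1, 4), (4, 0), (4, 2)}.
Total count |C(F_5)_aff| = 5.


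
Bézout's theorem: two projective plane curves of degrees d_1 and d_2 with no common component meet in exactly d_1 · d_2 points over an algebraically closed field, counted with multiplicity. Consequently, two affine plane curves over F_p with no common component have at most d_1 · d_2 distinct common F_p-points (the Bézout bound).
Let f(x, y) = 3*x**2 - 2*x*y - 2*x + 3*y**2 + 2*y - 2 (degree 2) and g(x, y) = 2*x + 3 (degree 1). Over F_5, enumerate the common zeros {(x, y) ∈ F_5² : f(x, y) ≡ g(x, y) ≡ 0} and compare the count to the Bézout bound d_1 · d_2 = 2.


Common zeros: ∅; count = 0; Bézout bound = 2.

deg(f) = 2, deg(g) = 1, so Bézout bound = 2.
Scan x ∈ F_5. For each x, list the y ∈ F_5 with f(x, y) ≡ 0 and those with g(x, y) ≡ 0 (mod 5); the common zeros in that column are the intersection.
  x = 0: f ≡ 0 at y ∈ ∅; g ≡ 0 at y ∈ ∅; common: ∅.
  x = 1: f ≡ 0 at y ∈ ∅; g ≡ 0 at y ∈ {0, 1, 2, 3, 4}; common: ∅.
  x = 2: f ≡ 0 at y ∈ ∅; g ≡ 0 at y ∈ ∅; common: ∅.
  x = 3: f ≡ 0 at y ∈ ∅; g ≡ 0 at y ∈ ∅; common: ∅.
  x = 4: f ≡ 0 at y ∈ {1}; g ≡ 0 at y ∈ ∅; common: ∅.
Collecting: common zeros = ∅, so the count is 0.
Comparison with the Bézout bound: 0 ≤ 2 = deg(f)·deg(g), as expected for curves with no common component (the affine F_5-count falls short of the bound because intersections may lie at infinity, over extension fields, or carry multiplicity).


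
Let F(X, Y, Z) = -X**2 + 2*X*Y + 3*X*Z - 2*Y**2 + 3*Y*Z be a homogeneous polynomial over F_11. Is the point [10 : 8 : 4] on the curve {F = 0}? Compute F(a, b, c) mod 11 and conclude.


F(10,8,4) ≡ 5 (mod 11); P is NOT on the curve.

Evaluate F(10, 8, 4) term-by-term (mod 11).
  -X**2 ↦ -1·100·1·1 = -100
  2*X*Y ↦ 2·10·8·1 = 160
  3*X*Z ↦ 3·10·1·4 = 120
  -2*Y**2 ↦ -2·1·64·1 = -128
  3*Y*Z ↦ 3·1·8·4 = 96
Sum: F(10, 8, 4) = (-100) + (160) + (120) + (-128) + (96) = 148.
Reducing mod 11: 148 ≡ 5 (mod 11).
Since F(a, b, c) ≡ 5 ≠ 0 (mod 11), P does NOT lie on the curve.


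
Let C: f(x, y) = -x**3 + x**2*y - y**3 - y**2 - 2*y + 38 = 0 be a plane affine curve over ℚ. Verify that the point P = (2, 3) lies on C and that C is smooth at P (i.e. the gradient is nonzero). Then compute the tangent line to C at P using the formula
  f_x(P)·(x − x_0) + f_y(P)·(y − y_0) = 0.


Tangent line at P: 93 - 31*y = 0.

Step 1: f(2, 3) = 0, so P lies on C.
Step 2: partial derivatives
  f_x(x, y) = -3*x**2 + 2*x*y, f_y(x, y) = x**2 - 3*y**2 - 2*y - 2.
  f_x(P) = 0, f_y(P) = -31 (gradient nonzero, so P is smooth).
Step 3: tangent line at P: 0·(x − 2) + -31·(y − 3) = 0.
Expanding: 93 - 31*y = 0.


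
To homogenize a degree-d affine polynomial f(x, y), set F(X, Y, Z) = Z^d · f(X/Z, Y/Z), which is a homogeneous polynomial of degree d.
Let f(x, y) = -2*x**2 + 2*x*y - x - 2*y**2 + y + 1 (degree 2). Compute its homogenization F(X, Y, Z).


F(X, Y, Z) = -2*X**2 + 2*X*Y - X*Z - 2*Y**2 + Y*Z + Z**2

deg(f) = 2.
Substitute x = X/Z, y = Y/Z into f, then multiply by Z^2.
  monomial -2·x^2·y^0 ↦ -2·X^2·Y^0·Z^0.
  monomial 2·x^1·y^1 ↦ 2·X^1·Y^1·Z^0.
  monomial -1·x^1·y^0 ↦ -1·X^1·Y^0·Z^1.
  monomial -2·x^0·y^2 ↦ -2·X^0·Y^2·Z^0.
  monomial 1·x^0·y^1 ↦ 1·X^0·Y^1·Z^1.
  monomial 1·x^0·y^0 ↦ 1·X^0·Y^0·Z^2.
Collecting: F(X, Y, Z) = -2*X**2 + 2*X*Y - X*Z - 2*Y**2 + Y*Z + Z**2.


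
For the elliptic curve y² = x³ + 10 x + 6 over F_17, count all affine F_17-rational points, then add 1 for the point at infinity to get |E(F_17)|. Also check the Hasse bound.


Affine points = {(1, 0), (2, 0), (4, 5), (4, 12), (9, 3), (9, 14), (10, 1), (10, 16), (11, 6), (11, 11), (12, 1), (12, 16), (13, 2), (13, 15), (14, 0)}; affine count = 15; |E(F_17)| = 16.

Discriminant check: Δ ∝ 4a³ + 27b² = 4·10³ + 27·6² = 4·1000 + 27·36 ≡ 8 (mod 17). Nonzero ⇒ E is nonsingular.
For each x ∈ F_17, compute rhs = x³ + 10·x + 6 mod 17, then count y ∈ F_17 with y² ≡ rhs.
  x = 0: rhs = 6, matching y values: none (0 points).
  x = 1: rhs = 0, matching y values: 0 (1 points).
  x = 2: rhs = 0, matching y values: 0 (1 points).
  x = 3: rhs = 12, matching y values: none (0 points).
  x = 4: rhs = 8, matching y values: 5, 12 (2 points).
  x = 5: rhs = 11, matching y values: none (0 points).
  x = 6: rhs = 10, matching y values: none (0 points).
  x = 7: rhs = 11, matching y values: none (0 points).
  x = 8: rhs = 3, matching y values: none (0 points).
  x = 9: rhs = 9, matching y values: 3, 14 (2 points).
  x = 10: rhs = 1, matching y values: 1, 16 (2 points).
  x = 11: rhs = 2, matching y values: 6, 11 (2 points).
  x = 12: rhs = 1, matching y values: 1, 16 (2 points).
  x = 13: rhs = 4, matching y values: 2, 15 (2 points).
  x = 14: rhs = 0, matching y values: 0 (1 points).
  x = 15: rhs = 12, matching y values: none (0 points).
  x = 16: rhs = 12, matching y values: none (0 points).
Total affine count: 15.
Full point count |E(F_17)| = 15 + 1 = 16.
Hasse bound: |16 − (17+1)| = |-2| = 2 ≤ 2√17 ≈ 8.2462 ✓.


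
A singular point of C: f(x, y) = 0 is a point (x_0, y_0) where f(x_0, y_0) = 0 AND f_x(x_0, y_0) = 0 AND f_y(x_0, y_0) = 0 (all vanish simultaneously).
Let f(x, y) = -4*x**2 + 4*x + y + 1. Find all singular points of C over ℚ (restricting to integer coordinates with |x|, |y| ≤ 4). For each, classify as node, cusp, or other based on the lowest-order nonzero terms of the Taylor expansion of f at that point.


No singular points in the scanned grid; C is smooth there.

Compute partial derivatives:
  f_x = 4 - 8*x.
  f_y = 1.
f_y = 1 is a nonzero constant, so f_y never vanishes: no point (x, y) can satisfy f = f_x = f_y = 0. In particular no (x, y) ∈ {−4, ..., 4}² is singular; the curve is smooth.


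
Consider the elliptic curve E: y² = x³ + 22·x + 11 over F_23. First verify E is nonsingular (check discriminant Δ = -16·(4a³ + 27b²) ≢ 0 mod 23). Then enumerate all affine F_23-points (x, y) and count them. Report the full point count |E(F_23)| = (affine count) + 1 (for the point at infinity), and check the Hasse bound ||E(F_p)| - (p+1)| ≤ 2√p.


Affine points = {(3, 9), (3, 14), (4, 5), (4, 18), (5, 4), (5, 19), (7, 5), (7, 18), (8, 3), (8, 20), (9, 8), (9, 15), (10, 9), (10, 14), (12, 5), (12, 18), (14, 2), (14, 21), (15, 6), (15, 17), (17, 10), (17, 13), (18, 11), (18, 12)}; affine count = 24; |E(F_23)| = 25.

Discriminant check: Δ ∝ 4a³ + 27b² = 4·22³ + 27·11² = 4·10648 + 27·121 ≡ 20 (mod 23). Nonzero ⇒ E is nonsingular.
For each x ∈ F_23, compute rhs = x³ + 22·x + 11 mod 23, then count y ∈ F_23 with y² ≡ rhs.
  x = 0: rhs = 11, matching y values: none (0 points).
  x = 1: rhs = 11, matching y values: none (0 points).
  x = 2: rhs = 17, matching y values: none (0 points).
  x = 3: rhs = 12, matching y values: 9, 14 (2 points).
  x = 4: rhs = 2, matching y values: 5, 18 (2 points).
  x = 5: rhs = 16, matching y values: 4, 19 (2 points).
  x = 6: rhs = 14, matching y values: none (0 points).
  x = 7: rhs = 2, matching y values: 5, 18 (2 points).
  x = 8: rhs = 9, matching y values: 3, 20 (2 points).
  x = 9: rhs = 18, matching y values: 8, 15 (2 points).
  x = 10: rhs = 12, matching y values: 9, 14 (2 points).
  x = 11: rhs = 20, matching y values: none (0 points).
  x = 12: rhs = 2, matching y values: 5, 18 (2 points).
  x = 13: rhs = 10, matching y values: none (0 points).
  x = 14: rhs = 4, matching y values: 2, 21 (2 points).
  x = 15: rhs = 13, matching y values: 6, 17 (2 points).
  x = 16: rhs = 20, matching y values: none (0 points).
  x = 17: rhs = 8, matching y values: 10, 13 (2 points).
  x = 18: rhs = 6, matching y values: 11, 12 (2 points).
  x = 19: rhs = 20, matching y values: none (0 points).
  x = 20: rhs = 10, matching y values: none (0 points).
  x = 21: rhs = 5, matching y values: none (0 points).
  x = 22: rhs = 11, matching y values: none (0 points).
Total affine count: 24.
Full point count |E(F_23)| = 24 + 1 = 25.
Hasse bound: |25 − (23+1)| = |1| = 1 ≤ 2√23 ≈ 9.5917 ✓.


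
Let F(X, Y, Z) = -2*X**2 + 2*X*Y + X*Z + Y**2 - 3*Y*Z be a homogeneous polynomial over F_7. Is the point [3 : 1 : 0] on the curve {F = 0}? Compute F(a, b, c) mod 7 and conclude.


F(3,1,0) ≡ 3 (mod 7); P is NOT on the curve.

Evaluate F(3, 1, 0) term-by-term (mod 7).
  -2*X**2 ↦ -2·9·1·1 = -18
  2*X*Y ↦ 2·3·1·1 = 6
  X*Z ↦ 1·3·1·0 = 0
  Y**2 ↦ 1·1·1·1 = 1
  -3*Y*Z ↦ -3·1·1·0 = 0
Sum: F(3, 1, 0) = (-18) + (6) + (0) + (1) + (0) = -11.
Reducing mod 7: -11 ≡ 3 (mod 7).
Since F(a, b, c) ≡ 3 ≠ 0 (mod 7), P does NOT lie on the curve.


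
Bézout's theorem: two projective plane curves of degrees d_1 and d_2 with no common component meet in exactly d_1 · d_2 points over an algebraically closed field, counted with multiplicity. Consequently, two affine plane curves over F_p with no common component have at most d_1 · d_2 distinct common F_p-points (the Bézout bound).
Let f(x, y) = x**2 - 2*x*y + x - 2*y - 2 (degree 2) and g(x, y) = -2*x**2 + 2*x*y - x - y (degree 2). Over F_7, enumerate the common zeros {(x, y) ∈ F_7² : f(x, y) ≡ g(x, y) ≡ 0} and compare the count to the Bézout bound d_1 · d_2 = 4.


Common zeros: ∅; count = 0; Bézout bound = 4.

deg(f) = 2, deg(g) = 2, so Bézout bound = 4.
Scan x ∈ F_7. For each x, list the y ∈ F_7 with f(x, y) ≡ 0 and those with g(x, y) ≡ 0 (mod 7); the common zeros in that column are the intersection.
  x = 0: f ≡ 0 at y ∈ {6}; g ≡ 0 at y ∈ {0}; common: ∅.
  x = 1: f ≡ 0 at y ∈ {0}; g ≡ 0 at y ∈ {3}; common: ∅.
  x = 2: f ≡ 0 at y ∈ {3}; g ≡ 0 at y ∈ {1}; common: ∅.
  x = 3: f ≡ 0 at y ∈ {3}; g ≡ 0 at y ∈ {0}; common: ∅.
  x = 4: f ≡ 0 at y ∈ {6}; g ≡ 0 at y ∈ ∅; common: ∅.
  x = 5: f ≡ 0 at y ∈ {0}; g ≡ 0 at y ∈ {3}; common: ∅.
  x = 6: f ≡ 0 at y ∈ ∅; g ≡ 0 at y ∈ {2}; common: ∅.
Collecting: common zeros = ∅, so the count is 0.
Comparison with the Bézout bound: 0 ≤ 4 = deg(f)·deg(g), as expected for curves with no common component (the affine F_7-count falls short of the bound because intersections may lie at infinity, over extension fields, or carry multiplicity).


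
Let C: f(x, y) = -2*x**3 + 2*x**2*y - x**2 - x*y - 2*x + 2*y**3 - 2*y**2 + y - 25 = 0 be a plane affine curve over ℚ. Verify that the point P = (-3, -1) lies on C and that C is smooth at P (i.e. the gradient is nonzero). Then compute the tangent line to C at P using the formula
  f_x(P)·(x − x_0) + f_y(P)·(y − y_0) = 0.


Tangent line at P: -37*x + 32*y - 79 = 0.

Step 1: f(-3, -1) = 0, so P lies on C.
Step 2: partial derivatives
  f_x(x, y) = -6*x**2 + 4*x*y - 2*x - y - 2, f_y(x, y) = 2*x**2 - x + 6*y**2 - 4*y + 1.
  f_x(P) = -37, f_y(P) = 32 (gradient nonzero, so P is smooth).
Step 3: tangent line at P: -37·(x − -3) + 32·(y − -1) = 0.
Expanding: -37*x + 32*y - 79 = 0.


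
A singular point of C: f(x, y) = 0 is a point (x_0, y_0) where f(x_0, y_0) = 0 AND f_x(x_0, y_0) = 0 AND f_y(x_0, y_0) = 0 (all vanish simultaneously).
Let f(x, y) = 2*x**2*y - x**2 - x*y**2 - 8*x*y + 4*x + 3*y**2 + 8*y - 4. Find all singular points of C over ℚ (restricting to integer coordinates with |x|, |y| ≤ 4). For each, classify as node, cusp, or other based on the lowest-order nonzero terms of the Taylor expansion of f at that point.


Singular points: {(2, 0)}; classification: node.

Compute partial derivatives:
  f_x = 4*x*y - 2*x - y**2 - 8*y + 4.
  f_y = 2*x**2 - 2*x*y - 8*x + 6*y + 8.
Scan x_0 ∈ {−4, ..., 4}. For each x_0, f_y(x_0, y) is a polynomial in y; find its integer roots y ∈ {−4, ..., 4}, then test f_x and f at those candidates.
  x = -4: f_y(-4, y) = 14*y + 72; no integer root y with |y| ≤ 4.
  x = -3: f_y(-3, y) = 12*y + 50; no integer root y with |y| ≤ 4.
  x = -2: f_y(-2, y) = 10*y + 32; no integer root y with |y| ≤ 4.
  x = -1: f_y(-1, y) = 8*y + 18; no integer root y with |y| ≤ 4.
  x = 0: f_y(0, y) = 6*y + 8; no integer root y with |y| ≤ 4.
  x = 1: f_y(1, y) = 4*y + 2; no integer root y with |y| ≤ 4.
  x = 2: f_y(2, y) = 2*y; vanishes at y ∈ {0}. (2, 0): f_x = 0, f = 0 — SINGULAR.
  x = 3: f_y(3, y) = 2; no integer root y with |y| ≤ 4.
  x = 4: f_y(4, y) = 8 - 2*y; vanishes at y ∈ {4}. (4, 4): f_x = 12 ≠ 0.
Only singular point on the grid: (2, 0).
Classify: substitute x = 2 + u, y = 0 + v and expand: f = 2*u**2*v - u**2 - u*v**2 + v**2.
No constant or linear terms (consistent with a singular point). Quadratic part: -u**2 + v**2. Cubic part: 2*u**2*v - u*v**2.
The quadratic part v**2 - u**2 = (v − u)(v + u) splits into two distinct linear factors, so there are two distinct tangent lines y − 0 = ±(x − 2) — this is a node (ordinary double point).
Classification: node.


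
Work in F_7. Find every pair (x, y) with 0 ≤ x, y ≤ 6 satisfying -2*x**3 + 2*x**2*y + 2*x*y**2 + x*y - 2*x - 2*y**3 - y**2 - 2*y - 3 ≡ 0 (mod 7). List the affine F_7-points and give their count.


Affine F_7-points: {(0, 6), (1, 0), (1, 1), (1, 3), (2, 1), (3, 0), (3, 2), (3, 4), (4, 3), (5, 1), (5, 3), (5, 4), (6, 5)}; count = 13.

For each of the 49 pairs (x, y) ∈ F_7², evaluate f(x, y) mod 7. Record the zeros.
  x = 0: [0↦4, 1↦6, 2↦1, 3↦5, 4↦6, 5↦6, 6↦0]  zeros at y ∈ {6}
  x = 1: [0↦0, 1↦0, 2↦4, 3↦0, 4↦4, 5↦4, 6↦2]  zeros at y ∈ {0, 1, 3}
  x = 2: [0↦5, 1↦0, 2↦3, 3↦2, 4↦6, 5↦3, 6↦2]  zeros at y ∈ {1}
  x = 3: [0↦0, 1↦1, 2↦0, 3↦6, 4↦0, 5↦5, 6↦2]  zeros at y ∈ {0, 2, 4}
  x = 4: [0↦1, 1↦5, 2↦4, 3↦0, 4↦2, 5↦5, 6↦4]  zeros at y ∈ {3}
  x = 5: [0↦3, 1↦0, 2↦3, 3↦0, 4↦0, 5↦5, 6↦3]  zeros at y ∈ {1, 3, 4}
  x = 6: [0↦1, 1↦2, 2↦6, 3↦1, 4↦3, 5↦0, 6↦1]  zeros at y ∈ {5}
Collecting zeros: affine points = {(0, 6), (1, 0), (1, 1), (1, 3), (2, 1), (3, 0), (3, 2), (3, 4), (4, 3), (5, 1), (5, 3), (5, 4), (6, 5)}.
Total count |C(F_7)_aff| = 13.


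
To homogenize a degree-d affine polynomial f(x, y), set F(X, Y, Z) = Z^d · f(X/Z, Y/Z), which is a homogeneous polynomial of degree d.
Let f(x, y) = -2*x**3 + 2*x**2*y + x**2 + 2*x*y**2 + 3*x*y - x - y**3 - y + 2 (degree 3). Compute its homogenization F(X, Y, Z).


F(X, Y, Z) = -2*X**3 + 2*X**2*Y + X**2*Z + 2*X*Y**2 + 3*X*Y*Z - X*Z**2 - Y**3 - Y*Z**2 + 2*Z**3

deg(f) = 3.
Substitute x = X/Z, y = Y/Z into f, then multiply by Z^3.
  monomial -2·x^3·y^0 ↦ -2·X^3·Y^0·Z^0.
  monomial 2·x^2·y^1 ↦ 2·X^2·Y^1·Z^0.
  monomial 1·x^2·y^0 ↦ 1·X^2·Y^0·Z^1.
  monomial 2·x^1·y^2 ↦ 2·X^1·Y^2·Z^0.
  monomial 3·x^1·y^1 ↦ 3·X^1·Y^1·Z^1.
  monomial -1·x^1·y^0 ↦ -1·X^1·Y^0·Z^2.
  monomial -1·x^0·y^3 ↦ -1·X^0·Y^3·Z^0.
  monomial -1·x^0·y^1 ↦ -1·X^0·Y^1·Z^2.
  monomial 2·x^0·y^0 ↦ 2·X^0·Y^0·Z^3.
Collecting: F(X, Y, Z) = -2*X**3 + 2*X**2*Y + X**2*Z + 2*X*Y**2 + 3*X*Y*Z - X*Z**2 - Y**3 - Y*Z**2 + 2*Z**3.


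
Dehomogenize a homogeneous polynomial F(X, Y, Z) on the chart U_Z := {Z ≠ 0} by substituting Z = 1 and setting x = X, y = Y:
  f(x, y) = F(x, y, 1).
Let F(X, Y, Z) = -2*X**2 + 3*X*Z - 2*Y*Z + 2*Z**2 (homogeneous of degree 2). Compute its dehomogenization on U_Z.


f(x, y) = -2*x**2 + 3*x - 2*y + 2

On U_Z we set Z = 1. Each monomial c·X^i·Y^j·Z^k in F becomes c·x^i·y^j·1^k = c·x^i·y^j.
Substituting Z = 1: F(X, Y, 1) = -2*x**2 + 3*x - 2*y + 2.
Note: deg(f) ≤ deg(F) = 2; strict inequality happens when F is divisible by Z (lost terms).


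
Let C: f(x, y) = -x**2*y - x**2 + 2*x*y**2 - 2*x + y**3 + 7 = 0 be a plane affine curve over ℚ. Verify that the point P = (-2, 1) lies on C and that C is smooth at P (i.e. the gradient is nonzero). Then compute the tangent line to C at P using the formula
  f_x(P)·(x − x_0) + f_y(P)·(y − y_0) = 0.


Tangent line at P: 8*x - 9*y + 25 = 0.

Step 1: f(-2, 1) = 0, so P lies on C.
Step 2: partial derivatives
  f_x(x, y) = -2*x*y - 2*x + 2*y**2 - 2, f_y(x, y) = -x**2 + 4*x*y + 3*y**2.
  f_x(P) = 8, f_y(P) = -9 (gradient nonzero, so P is smooth).
Step 3: tangent line at P: 8·(x − -2) + -9·(y − 1) = 0.
Expanding: 8*x - 9*y + 25 = 0.


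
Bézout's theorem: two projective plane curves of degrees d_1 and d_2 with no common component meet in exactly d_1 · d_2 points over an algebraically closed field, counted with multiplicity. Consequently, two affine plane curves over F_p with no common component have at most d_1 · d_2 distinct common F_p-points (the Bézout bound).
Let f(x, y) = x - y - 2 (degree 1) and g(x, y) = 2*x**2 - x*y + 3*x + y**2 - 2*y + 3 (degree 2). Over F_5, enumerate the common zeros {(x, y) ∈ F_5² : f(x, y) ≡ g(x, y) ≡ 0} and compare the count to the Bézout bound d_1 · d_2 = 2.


Common zeros: ∅; count = 0; Bézout bound = 2.

deg(f) = 1, deg(g) = 2, so Bézout bound = 2.
Scan x ∈ F_5. For each x, list the y ∈ F_5 with f(x, y) ≡ 0 and those with g(x, y) ≡ 0 (mod 5); the common zeros in that column are the intersection.
  x = 0: f ≡ 0 at y ∈ {3}; g ≡ 0 at y ∈ ∅; common: ∅.
  x = 1: f ≡ 0 at y ∈ {4}; g ≡ 0 at y ∈ ∅; common: ∅.
  x = 2: f ≡ 0 at y ∈ {0}; g ≡ 0 at y ∈ ∅; common: ∅.
  x = 3: f ≡ 0 at y ∈ {1}; g ≡ 0 at y ∈ {0}; common: ∅.
  x = 4: f ≡ 0 at y ∈ {2}; g ≡ 0 at y ∈ ∅; common: ∅.
Collecting: common zeros = ∅, so the count is 0.
Comparison with the Bézout bound: 0 ≤ 2 = deg(f)·deg(g), as expected for curves with no common component (the affine F_5-count falls short of the bound because intersections may lie at infinity, over extension fields, or carry multiplicity).


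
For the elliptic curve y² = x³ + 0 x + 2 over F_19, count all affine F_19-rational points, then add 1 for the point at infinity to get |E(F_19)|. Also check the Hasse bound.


Affine points = {(4, 3), (4, 16), (6, 3), (6, 16), (8, 1), (8, 18), (9, 3), (9, 16), (12, 1), (12, 18), (18, 1), (18, 18)}; affine count = 12; |E(F_19)| = 13.

Discriminant check: Δ ∝ 4a³ + 27b² = 4·0³ + 27·2² = 4·0 + 27·4 ≡ 13 (mod 19). Nonzero ⇒ E is nonsingular.
For each x ∈ F_19, compute rhs = x³ + 0·x + 2 mod 19, then count y ∈ F_19 with y² ≡ rhs.
  x = 0: rhs = 2, matching y values: none (0 points).
  x = 1: rhs = 3, matching y values: none (0 points).
  x = 2: rhs = 10, matching y values: none (0 points).
  x = 3: rhs = 10, matching y values: none (0 points).
  x = 4: rhs = 9, matching y values: 3, 16 (2 points).
  x = 5: rhs = 13, matching y values: none (0 points).
  x = 6: rhs = 9, matching y values: 3, 16 (2 points).
  x = 7: rhs = 3, matching y values: none (0 points).
  x = 8: rhs = 1, matching y values: 1, 18 (2 points).
  x = 9: rhs = 9, matching y values: 3, 16 (2 points).
  x = 10: rhs = 14, matching y values: none (0 points).
  x = 11: rhs = 3, matching y values: none (0 points).
  x = 12: rhs = 1, matching y values: 1, 18 (2 points).
  x = 13: rhs = 14, matching y values: none (0 points).
  x = 14: rhs = 10, matching y values: none (0 points).
  x = 15: rhs = 14, matching y values: none (0 points).
  x = 16: rhs = 13, matching y values: none (0 points).
  x = 17: rhs = 13, matching y values: none (0 points).
  x = 18: rhs = 1, matching y values: 1, 18 (2 points).
Total affine count: 12.
Full point count |E(F_19)| = 12 + 1 = 13.
Hasse bound: |13 − (19+1)| = |-7| = 7 ≤ 2√19 ≈ 8.7178 ✓.
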